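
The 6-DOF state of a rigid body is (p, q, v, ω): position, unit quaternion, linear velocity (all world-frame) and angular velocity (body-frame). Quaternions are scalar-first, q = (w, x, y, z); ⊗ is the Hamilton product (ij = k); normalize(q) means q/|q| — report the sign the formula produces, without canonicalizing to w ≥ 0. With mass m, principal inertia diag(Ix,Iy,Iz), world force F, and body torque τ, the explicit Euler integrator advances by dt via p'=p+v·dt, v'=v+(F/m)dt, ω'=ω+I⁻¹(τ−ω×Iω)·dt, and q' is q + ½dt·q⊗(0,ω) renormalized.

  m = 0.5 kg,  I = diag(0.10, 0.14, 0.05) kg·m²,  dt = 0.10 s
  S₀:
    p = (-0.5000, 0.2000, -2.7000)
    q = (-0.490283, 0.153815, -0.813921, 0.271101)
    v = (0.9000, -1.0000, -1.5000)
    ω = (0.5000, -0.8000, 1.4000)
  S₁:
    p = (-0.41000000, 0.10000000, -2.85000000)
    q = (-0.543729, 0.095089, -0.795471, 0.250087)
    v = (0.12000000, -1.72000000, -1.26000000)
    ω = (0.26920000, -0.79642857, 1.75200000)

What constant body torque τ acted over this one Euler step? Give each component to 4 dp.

τ = (-0.1300, 0.0400, 0.1600)

Δω = ω₁−ω₀ = (-0.23080000, 0.00357143, 0.35200000)
ω₀×(Iω₀) = (0.1008, 0.0350, -0.0160)
τ = I·(Δω/dt) + ω₀×(Iω₀) = (-0.1300, 0.0400, 0.1600)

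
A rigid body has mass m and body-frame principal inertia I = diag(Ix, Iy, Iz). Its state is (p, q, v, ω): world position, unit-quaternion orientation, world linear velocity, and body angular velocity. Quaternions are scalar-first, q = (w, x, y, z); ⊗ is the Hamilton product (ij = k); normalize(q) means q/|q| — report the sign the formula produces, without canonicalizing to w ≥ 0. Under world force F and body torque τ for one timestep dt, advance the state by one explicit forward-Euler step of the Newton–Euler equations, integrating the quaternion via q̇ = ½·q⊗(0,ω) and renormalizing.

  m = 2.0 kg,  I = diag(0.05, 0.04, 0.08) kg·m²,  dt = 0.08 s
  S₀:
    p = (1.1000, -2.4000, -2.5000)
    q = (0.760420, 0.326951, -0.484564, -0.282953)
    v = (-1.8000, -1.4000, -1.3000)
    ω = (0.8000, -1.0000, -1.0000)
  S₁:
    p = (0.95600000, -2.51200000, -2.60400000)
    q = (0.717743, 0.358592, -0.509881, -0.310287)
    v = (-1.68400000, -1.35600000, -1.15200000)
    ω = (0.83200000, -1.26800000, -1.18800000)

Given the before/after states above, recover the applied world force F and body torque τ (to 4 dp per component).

F = (2.9000, 1.1000, 3.7000)
τ = (0.0600, -0.1100, -0.1800)

velocity change Δv = (0.11600000, 0.04400000, 0.14800000)
m·(v₁−v₀)/dt = (2.9000, 1.1000, 3.7000)
ω₁ − ω₀ = (0.03200000, -0.26800000, -0.18800000)
applied torque τ = (0.0600, -0.1100, -0.1800)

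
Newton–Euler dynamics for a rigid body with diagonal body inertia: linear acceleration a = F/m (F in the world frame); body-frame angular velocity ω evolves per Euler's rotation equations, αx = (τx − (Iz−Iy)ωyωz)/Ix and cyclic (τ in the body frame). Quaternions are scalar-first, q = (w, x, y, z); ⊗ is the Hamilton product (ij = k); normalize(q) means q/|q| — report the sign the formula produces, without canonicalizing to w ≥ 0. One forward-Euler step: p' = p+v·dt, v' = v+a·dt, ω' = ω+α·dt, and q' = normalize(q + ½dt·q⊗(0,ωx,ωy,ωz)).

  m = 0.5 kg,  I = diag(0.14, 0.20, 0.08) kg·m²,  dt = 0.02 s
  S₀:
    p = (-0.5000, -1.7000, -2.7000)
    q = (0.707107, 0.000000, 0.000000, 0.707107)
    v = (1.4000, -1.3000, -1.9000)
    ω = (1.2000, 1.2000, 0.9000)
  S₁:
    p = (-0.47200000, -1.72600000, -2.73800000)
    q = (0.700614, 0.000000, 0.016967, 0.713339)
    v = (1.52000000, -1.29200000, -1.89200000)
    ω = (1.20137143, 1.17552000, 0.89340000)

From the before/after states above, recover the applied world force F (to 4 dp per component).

Δv = v₁−v₀ = (0.12000000, 0.00800000, 0.00800000)
applied force F = (3.0000, 0.2000, 0.2000)

F = (3.0000, 0.2000, 0.2000)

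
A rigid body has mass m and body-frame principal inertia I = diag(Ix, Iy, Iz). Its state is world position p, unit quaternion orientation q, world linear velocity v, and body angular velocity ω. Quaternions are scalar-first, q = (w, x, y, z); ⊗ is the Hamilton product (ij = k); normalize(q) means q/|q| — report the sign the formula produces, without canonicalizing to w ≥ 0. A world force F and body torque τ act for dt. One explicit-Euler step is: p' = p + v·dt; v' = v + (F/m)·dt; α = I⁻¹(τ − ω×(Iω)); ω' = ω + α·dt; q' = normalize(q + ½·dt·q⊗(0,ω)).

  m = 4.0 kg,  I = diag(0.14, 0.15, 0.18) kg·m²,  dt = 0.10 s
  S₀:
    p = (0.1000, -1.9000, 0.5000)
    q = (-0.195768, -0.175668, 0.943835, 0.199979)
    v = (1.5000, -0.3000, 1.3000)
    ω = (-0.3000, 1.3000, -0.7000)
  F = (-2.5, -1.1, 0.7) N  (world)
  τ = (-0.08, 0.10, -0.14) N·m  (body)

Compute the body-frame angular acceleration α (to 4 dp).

precession coupling ω×(Iω) = (-0.0273, -0.0084, -0.0039)
(τ − ω×Iω)/I = (-0.3764, 0.7227, -0.7561)

α = (-0.3764, 0.7227, -0.7561)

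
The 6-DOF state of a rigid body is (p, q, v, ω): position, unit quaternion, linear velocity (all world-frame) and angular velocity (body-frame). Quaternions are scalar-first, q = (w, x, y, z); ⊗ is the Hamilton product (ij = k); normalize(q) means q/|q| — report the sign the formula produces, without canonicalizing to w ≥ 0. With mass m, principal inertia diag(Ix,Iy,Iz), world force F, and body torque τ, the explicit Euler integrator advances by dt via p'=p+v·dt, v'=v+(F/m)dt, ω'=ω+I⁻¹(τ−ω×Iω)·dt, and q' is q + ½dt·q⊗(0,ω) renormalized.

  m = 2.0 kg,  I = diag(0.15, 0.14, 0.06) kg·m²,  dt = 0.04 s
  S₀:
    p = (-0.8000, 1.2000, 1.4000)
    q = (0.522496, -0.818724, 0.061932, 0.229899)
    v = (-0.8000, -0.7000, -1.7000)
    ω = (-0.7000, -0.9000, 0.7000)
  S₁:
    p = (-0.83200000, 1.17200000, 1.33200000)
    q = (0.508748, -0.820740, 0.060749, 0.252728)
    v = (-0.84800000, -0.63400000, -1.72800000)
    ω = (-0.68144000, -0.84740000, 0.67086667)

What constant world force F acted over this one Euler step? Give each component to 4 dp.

v₁ − v₀ = (-0.04800000, 0.06600000, -0.02800000)
applied force F = (-2.4000, 3.3000, -1.4000)

F = (-2.4000, 3.3000, -1.4000)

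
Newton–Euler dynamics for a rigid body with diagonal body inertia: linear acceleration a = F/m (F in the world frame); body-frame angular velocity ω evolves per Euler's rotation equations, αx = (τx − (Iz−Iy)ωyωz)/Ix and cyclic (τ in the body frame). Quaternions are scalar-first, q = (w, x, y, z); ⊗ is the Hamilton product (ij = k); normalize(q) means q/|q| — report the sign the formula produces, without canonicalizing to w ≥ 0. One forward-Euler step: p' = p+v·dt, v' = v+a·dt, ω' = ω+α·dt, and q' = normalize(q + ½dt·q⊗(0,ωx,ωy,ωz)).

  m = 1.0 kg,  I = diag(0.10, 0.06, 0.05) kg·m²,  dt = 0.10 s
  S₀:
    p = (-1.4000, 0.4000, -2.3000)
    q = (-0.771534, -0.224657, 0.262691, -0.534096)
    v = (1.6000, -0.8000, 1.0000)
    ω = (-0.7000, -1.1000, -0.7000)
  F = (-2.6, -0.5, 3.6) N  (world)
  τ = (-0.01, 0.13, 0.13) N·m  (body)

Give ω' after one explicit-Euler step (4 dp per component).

ω' = (-0.7023, -0.9242, -0.3784)

ω×(Iω) gyroscopic = (-0.0077, 0.0245, -0.0308)
α = I⁻¹(τ − ω×Iω) = (-0.0230, 1.7583, 3.2160)
ω + α·dt = (-0.7023, -0.9242, -0.3784)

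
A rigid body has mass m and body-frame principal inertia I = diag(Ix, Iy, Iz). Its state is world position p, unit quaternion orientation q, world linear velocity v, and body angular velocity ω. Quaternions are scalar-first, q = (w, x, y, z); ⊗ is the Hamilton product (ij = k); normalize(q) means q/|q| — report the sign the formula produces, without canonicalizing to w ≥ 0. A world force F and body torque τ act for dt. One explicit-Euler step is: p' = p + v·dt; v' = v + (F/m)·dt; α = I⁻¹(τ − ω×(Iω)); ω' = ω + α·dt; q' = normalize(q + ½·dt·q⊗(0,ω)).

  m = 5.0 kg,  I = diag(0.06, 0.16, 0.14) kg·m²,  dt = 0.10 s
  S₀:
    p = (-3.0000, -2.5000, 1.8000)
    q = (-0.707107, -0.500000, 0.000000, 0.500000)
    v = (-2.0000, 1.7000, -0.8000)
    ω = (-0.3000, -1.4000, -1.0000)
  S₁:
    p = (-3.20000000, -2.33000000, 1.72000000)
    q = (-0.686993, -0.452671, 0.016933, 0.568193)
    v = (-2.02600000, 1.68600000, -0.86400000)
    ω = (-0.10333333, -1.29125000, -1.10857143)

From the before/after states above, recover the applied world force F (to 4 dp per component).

F = (-1.3000, -0.7000, -3.2000)

velocity change Δv = (-0.02600000, -0.01400000, -0.06400000)
applied force F = (-1.3000, -0.7000, -3.2000)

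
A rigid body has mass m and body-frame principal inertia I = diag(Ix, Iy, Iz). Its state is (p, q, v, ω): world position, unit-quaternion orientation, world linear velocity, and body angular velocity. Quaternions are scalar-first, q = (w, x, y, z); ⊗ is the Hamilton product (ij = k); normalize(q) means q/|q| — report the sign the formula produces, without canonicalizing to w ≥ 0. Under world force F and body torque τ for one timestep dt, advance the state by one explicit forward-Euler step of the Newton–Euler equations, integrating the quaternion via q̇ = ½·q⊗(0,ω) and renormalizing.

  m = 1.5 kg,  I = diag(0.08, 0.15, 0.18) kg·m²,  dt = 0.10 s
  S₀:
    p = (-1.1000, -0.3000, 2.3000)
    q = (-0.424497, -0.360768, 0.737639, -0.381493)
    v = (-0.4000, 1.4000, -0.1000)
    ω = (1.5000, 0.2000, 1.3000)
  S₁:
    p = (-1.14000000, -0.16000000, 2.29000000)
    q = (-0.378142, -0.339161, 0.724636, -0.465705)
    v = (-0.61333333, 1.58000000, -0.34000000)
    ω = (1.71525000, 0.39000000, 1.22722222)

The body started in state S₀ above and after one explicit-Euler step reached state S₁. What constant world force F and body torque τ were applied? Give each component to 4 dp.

v₁ − v₀ = (-0.21333333, 0.18000000, -0.24000000)
applied force F = (-3.2000, 2.7000, -3.6000)
rate change Δω = (0.21525000, 0.19000000, -0.07277778)
I·α + gyro = (0.1800, 0.0900, -0.1100)

F = (-3.2000, 2.7000, -3.6000)
τ = (0.1800, 0.0900, -0.1100)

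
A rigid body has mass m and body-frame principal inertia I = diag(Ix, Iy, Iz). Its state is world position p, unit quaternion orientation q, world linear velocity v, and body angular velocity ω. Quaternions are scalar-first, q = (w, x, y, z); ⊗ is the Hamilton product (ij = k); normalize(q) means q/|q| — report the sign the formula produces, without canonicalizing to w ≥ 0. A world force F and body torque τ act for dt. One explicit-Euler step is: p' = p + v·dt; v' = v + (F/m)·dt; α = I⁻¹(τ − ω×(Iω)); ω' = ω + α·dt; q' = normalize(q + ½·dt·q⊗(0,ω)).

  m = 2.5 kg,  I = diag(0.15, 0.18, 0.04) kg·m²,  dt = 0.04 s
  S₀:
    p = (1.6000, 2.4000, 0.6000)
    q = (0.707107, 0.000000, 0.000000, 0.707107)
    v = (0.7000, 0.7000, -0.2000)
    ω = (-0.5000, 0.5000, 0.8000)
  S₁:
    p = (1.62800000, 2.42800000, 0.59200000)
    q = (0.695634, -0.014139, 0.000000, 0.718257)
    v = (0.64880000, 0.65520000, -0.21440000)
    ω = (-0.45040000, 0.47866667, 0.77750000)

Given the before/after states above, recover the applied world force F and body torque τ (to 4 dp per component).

Δω = ω₁−ω₀ = (0.04960000, -0.02133333, -0.02250000)
I·α + gyro = (0.1300, -0.1400, -0.0300)
velocity change Δv = (-0.05120000, -0.04480000, -0.01440000)
F = m·Δv/dt = (-3.2000, -2.8000, -0.9000)

F = (-3.2000, -2.8000, -0.9000)
τ = (0.1300, -0.1400, -0.0300)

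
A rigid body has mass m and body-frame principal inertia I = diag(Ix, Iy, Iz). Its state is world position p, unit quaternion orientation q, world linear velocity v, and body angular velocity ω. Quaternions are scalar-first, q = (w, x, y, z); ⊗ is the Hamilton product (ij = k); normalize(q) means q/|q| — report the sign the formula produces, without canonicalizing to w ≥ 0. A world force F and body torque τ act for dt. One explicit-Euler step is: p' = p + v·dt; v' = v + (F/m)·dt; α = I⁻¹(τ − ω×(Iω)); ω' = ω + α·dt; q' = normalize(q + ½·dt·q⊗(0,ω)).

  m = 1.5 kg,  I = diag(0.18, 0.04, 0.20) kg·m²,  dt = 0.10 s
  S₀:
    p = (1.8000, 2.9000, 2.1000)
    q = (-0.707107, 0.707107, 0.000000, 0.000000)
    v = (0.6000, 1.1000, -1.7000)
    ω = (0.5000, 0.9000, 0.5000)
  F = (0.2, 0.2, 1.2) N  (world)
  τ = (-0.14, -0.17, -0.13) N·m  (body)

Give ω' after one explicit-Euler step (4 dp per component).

ω' = (0.3822, 0.4875, 0.4665)

gyro term ω×Iω = (0.0720, -0.0050, -0.0630)
α = I⁻¹(τ − ω×Iω) = (-1.1778, -4.1250, -0.3350)
ω' = ω + α·dt = (0.3822, 0.4875, 0.4665)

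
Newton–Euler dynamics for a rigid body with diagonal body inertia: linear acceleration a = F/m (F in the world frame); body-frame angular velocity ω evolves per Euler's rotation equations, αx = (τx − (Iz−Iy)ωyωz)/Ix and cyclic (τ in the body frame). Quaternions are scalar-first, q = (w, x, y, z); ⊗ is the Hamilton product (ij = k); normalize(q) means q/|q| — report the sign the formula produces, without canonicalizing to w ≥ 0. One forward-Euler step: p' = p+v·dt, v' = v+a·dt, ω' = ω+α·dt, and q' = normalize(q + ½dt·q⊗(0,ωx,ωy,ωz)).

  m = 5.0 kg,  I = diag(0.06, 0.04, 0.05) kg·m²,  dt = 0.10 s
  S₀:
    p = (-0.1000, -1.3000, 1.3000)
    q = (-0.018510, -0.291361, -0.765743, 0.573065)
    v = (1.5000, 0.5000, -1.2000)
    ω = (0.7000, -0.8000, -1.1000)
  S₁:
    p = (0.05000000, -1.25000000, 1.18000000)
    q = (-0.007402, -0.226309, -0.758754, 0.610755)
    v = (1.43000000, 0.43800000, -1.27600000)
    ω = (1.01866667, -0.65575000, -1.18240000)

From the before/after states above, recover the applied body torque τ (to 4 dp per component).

τ = (0.2000, 0.0500, -0.0300)

rate change Δω = (0.31866667, 0.14425000, -0.08240000)
applied torque τ = (0.2000, 0.0500, -0.0300)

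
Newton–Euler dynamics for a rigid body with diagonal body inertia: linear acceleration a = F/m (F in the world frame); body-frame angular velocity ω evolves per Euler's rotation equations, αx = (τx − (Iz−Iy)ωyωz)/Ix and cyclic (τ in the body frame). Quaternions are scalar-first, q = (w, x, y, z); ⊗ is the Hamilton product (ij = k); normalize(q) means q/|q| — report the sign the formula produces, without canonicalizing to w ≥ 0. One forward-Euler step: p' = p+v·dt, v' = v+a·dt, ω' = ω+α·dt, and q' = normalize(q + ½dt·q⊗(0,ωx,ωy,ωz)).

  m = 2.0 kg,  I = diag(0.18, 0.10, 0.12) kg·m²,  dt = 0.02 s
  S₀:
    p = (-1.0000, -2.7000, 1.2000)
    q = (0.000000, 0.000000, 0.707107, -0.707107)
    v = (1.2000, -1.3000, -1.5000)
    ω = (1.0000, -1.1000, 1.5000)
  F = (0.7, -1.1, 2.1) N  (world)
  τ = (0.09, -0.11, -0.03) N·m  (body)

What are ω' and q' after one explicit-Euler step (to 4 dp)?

ω' = (1.0137, -1.1400, 1.4803)
q' = (0.0184, 0.0028, 0.6999, -0.7140)

ω×(Iω) gyroscopic = (-0.0330, 0.0900, 0.0880)
(τ − ω×Iω)/I = (0.6833, -2.0000, -0.9833)
new body rate ω' = (1.0137, -1.1400, 1.4803)
Hamilton product q⊗(0,ω) = (1.8384782, 0.2828428, -0.7071070, -0.7071070)
q' = normalize(q + ½dt·q⊗(0,ω)) = (0.0184, 0.0028, 0.6999, -0.7140)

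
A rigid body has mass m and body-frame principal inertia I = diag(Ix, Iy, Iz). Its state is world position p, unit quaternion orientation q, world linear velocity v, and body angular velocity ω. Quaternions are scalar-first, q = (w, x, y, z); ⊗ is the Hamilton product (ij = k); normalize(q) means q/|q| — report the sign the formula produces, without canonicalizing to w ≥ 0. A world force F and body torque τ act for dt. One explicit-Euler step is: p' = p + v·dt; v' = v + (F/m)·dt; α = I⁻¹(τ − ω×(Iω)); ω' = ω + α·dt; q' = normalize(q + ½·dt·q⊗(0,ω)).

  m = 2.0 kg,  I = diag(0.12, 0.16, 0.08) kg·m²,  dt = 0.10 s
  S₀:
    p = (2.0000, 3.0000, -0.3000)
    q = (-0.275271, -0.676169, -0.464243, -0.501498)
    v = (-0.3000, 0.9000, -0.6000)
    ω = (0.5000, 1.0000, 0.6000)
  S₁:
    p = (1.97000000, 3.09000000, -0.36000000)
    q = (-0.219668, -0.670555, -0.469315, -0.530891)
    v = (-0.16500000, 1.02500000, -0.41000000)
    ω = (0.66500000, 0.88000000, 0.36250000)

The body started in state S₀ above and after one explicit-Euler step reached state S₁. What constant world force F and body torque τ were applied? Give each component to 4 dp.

F = (2.7000, 2.5000, 3.8000)
τ = (0.1500, -0.1800, -0.1700)

v₁ − v₀ = (0.13500000, 0.12500000, 0.19000000)
m·(v₁−v₀)/dt = (2.7000, 2.5000, 3.8000)
ω₁ − ω₀ = (0.16500000, -0.12000000, -0.23750000)
precession coupling = (-0.0480, 0.0120, 0.0200)
applied torque τ = (0.1500, -0.1800, -0.1700)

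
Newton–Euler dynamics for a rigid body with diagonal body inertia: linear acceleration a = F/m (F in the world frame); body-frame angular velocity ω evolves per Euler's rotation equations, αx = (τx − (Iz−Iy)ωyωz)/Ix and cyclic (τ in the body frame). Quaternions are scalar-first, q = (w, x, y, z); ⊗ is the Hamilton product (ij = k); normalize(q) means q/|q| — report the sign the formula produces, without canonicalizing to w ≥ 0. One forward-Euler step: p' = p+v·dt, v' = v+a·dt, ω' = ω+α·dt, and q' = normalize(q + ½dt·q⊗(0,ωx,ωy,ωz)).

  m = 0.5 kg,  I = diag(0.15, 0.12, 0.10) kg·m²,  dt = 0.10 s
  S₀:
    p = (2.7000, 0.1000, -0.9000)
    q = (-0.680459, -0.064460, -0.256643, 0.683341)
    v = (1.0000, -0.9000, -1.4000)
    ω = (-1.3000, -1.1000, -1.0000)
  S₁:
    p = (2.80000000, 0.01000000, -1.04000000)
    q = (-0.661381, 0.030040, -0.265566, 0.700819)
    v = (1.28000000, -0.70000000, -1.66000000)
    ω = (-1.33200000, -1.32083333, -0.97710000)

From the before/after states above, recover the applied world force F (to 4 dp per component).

velocity change Δv = (0.28000000, 0.20000000, -0.26000000)
m·(v₁−v₀)/dt = (1.4000, 1.0000, -1.3000)

F = (1.4000, 1.0000, -1.3000)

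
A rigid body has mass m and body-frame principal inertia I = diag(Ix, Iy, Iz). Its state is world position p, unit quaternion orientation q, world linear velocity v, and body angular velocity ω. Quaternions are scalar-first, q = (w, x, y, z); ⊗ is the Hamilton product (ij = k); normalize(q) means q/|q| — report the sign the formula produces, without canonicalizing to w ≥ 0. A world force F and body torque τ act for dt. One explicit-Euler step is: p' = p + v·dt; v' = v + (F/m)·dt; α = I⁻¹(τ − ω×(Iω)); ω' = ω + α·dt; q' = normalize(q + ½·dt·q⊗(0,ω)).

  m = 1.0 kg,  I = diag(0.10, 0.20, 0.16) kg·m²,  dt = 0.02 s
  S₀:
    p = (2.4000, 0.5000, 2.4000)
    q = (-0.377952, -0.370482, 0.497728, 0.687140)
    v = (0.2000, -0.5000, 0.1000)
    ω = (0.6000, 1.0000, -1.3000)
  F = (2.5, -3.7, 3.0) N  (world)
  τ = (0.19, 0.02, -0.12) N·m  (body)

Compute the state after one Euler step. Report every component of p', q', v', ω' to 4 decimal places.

gyro term ω×Iω = (0.0520, 0.0468, 0.0600)
(τ − ω×Iω)/I = (1.3800, -0.1340, -1.1250)
ω + α·dt = (0.6276, 0.9973, -1.3225)
q⊗(0,ω) = (0.6178432, -1.5609576, -0.4472946, -0.1777812)
q' = normalize(q + ½dt·q⊗(0,ω)) = (-0.3717, -0.3860, 0.4932, 0.6853)
a = (2.5000, -3.7000, 3.0000)
p + v·dt = (2.4040, 0.4900, 2.4020)
v' = v + a·dt = (0.2500, -0.5740, 0.1600)

p' = (2.4040, 0.4900, 2.4020)
q' = (-0.3717, -0.3860, 0.4932, 0.6853)
v' = (0.2500, -0.5740, 0.1600)
ω' = (0.6276, 0.9973, -1.3225)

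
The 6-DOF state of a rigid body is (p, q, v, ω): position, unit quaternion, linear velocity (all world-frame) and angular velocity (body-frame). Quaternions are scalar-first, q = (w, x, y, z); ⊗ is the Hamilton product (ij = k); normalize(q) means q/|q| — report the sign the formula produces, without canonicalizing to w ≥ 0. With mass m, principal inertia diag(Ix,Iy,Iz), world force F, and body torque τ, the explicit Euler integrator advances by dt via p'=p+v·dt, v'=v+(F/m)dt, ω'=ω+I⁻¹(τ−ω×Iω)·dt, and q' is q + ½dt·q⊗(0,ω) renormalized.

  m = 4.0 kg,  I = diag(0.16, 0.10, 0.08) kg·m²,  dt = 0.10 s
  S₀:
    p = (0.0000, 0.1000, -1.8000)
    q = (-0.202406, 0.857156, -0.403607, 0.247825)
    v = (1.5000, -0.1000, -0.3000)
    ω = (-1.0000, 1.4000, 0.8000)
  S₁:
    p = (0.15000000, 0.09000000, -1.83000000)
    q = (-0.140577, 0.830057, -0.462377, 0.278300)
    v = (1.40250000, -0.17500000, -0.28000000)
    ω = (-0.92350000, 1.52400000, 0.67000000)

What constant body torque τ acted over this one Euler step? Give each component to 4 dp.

τ = (0.1000, 0.0600, -0.0200)

Δω = ω₁−ω₀ = (0.07650000, 0.12400000, -0.13000000)
precession coupling = (-0.0224, -0.0640, 0.0840)
applied torque τ = (0.1000, 0.0600, -0.0200)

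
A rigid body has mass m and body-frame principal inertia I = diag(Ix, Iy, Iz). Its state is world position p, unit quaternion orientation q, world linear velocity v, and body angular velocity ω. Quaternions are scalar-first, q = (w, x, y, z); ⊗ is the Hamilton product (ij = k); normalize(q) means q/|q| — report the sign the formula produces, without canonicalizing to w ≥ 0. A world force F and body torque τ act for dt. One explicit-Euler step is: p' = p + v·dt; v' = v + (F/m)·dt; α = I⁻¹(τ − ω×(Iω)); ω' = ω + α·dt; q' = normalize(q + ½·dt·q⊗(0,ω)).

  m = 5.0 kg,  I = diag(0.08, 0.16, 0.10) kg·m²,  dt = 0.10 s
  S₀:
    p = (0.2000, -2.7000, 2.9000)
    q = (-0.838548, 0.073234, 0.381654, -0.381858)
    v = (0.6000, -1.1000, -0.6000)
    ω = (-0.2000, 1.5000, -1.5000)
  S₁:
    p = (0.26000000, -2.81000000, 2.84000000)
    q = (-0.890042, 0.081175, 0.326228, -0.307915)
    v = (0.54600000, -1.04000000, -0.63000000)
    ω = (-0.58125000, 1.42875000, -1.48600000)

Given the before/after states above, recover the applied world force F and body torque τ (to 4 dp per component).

F = (-2.7000, 3.0000, -1.5000)
τ = (-0.1700, -0.1200, -0.0100)

v₁ − v₀ = (-0.05400000, 0.06000000, -0.03000000)
m·(v₁−v₀)/dt = (-2.7000, 3.0000, -1.5000)
rate change Δω = (-0.38125000, -0.07125000, 0.01400000)
I·α + gyro = (-0.1700, -0.1200, -0.0100)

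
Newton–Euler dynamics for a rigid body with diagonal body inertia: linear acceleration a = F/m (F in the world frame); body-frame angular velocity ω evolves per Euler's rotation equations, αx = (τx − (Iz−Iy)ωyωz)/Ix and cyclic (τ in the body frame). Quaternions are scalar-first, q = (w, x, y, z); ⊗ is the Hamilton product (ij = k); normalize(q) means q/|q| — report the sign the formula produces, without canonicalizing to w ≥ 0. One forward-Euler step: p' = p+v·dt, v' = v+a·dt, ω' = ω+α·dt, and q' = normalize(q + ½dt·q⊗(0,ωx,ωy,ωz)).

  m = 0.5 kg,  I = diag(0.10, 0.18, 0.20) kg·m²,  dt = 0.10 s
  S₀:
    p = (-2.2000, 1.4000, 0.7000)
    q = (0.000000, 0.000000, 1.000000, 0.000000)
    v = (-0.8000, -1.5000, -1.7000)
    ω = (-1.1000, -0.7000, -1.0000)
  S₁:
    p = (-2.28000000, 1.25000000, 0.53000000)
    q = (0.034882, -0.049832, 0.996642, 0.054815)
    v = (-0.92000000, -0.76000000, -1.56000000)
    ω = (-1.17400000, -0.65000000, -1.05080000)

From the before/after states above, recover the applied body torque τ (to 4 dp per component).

τ = (-0.0600, -0.0200, -0.0400)

Δω = ω₁−ω₀ = (-0.07400000, 0.05000000, -0.05080000)
I·α + gyro = (-0.0600, -0.0200, -0.0400)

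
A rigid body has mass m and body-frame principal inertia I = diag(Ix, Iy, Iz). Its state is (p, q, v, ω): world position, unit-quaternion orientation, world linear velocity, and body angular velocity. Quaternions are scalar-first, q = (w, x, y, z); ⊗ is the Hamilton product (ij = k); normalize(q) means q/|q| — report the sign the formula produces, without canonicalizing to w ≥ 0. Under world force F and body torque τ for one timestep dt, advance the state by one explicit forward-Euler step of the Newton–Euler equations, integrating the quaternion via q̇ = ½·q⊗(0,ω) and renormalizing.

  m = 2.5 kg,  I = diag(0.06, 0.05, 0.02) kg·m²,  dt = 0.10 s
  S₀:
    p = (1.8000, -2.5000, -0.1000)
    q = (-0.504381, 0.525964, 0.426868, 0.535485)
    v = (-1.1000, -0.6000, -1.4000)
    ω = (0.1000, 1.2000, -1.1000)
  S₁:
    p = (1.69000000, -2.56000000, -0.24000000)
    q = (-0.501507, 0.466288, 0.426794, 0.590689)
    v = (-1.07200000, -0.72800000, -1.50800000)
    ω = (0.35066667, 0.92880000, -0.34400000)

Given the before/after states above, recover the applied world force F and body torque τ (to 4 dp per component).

F = (0.7000, -3.2000, -2.7000)
τ = (0.1900, -0.1400, 0.1500)

v₁ − v₀ = (0.02800000, -0.12800000, -0.10800000)
m·(v₁−v₀)/dt = (0.7000, -3.2000, -2.7000)
ω₁ − ω₀ = (0.25066667, -0.27120000, 0.75600000)
ω₀×(Iω₀) = (0.0396, -0.0044, -0.0012)
τ = I·(Δω/dt) + ω₀×(Iω₀) = (0.1900, -0.1400, 0.1500)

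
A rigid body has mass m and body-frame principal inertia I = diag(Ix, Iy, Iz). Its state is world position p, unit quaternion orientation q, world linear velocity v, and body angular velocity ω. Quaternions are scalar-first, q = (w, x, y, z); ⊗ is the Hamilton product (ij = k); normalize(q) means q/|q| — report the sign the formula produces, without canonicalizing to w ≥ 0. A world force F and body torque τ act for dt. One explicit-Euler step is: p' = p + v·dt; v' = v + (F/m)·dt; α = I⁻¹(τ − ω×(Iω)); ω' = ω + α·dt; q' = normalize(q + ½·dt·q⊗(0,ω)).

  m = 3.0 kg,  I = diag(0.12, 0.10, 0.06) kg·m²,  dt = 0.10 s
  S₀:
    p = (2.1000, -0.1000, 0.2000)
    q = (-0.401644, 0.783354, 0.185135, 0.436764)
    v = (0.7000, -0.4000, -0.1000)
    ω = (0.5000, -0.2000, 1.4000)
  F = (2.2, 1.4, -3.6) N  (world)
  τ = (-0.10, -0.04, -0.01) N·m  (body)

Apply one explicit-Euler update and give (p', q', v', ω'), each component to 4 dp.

p + v·dt = (2.1700, -0.1400, 0.1900)
new velocity v' = (0.7733, -0.3533, -0.2200)
(τ − ω×Iω)/I = (-0.9267, -0.8200, -0.2000)
new body rate ω' = (0.4073, -0.2820, 1.3800)
2q̇ = q⊗(0,ω) = (-0.9661196, 0.1457198, -0.7979848, -0.8115399)
updated quaternion q' = (-0.4487, 0.7884, 0.1448, 0.3951)

p' = (2.1700, -0.1400, 0.1900)
q' = (-0.4487, 0.7884, 0.1448, 0.3951)
v' = (0.7733, -0.3533, -0.2200)
ω' = (0.4073, -0.2820, 1.3800)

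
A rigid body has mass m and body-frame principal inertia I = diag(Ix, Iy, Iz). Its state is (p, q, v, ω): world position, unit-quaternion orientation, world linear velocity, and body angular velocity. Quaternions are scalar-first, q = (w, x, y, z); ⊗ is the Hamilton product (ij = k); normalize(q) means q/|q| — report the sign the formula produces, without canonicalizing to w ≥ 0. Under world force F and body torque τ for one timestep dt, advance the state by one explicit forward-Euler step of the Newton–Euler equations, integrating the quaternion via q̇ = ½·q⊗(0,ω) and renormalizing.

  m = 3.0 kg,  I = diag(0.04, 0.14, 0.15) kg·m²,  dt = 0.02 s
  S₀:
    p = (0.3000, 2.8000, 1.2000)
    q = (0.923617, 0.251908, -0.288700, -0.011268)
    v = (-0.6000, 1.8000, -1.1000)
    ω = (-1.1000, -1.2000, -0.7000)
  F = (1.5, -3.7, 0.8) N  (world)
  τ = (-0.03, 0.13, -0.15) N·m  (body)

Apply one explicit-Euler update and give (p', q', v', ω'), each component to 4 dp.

precession coupling ω×(Iω) = (0.0084, -0.0847, 0.1320)
(τ − ω×Iω)/I = (-0.9600, 1.5336, -1.8800)
ω + α·dt = (-1.1192, -1.1693, -0.7376)
Hamilton product q⊗(0,ω) = (-0.0772288, -0.8274103, -0.9196100, -1.2663915)
q + ½dt·q⊗(0,ω), renormalized = (0.9227, 0.2436, -0.2978, -0.0239)
a = F/m = (0.5000, -1.2333, 0.2667)
p + v·dt = (0.2880, 2.8360, 1.1780)
v' = v + a·dt = (-0.5900, 1.7753, -1.0947)

p' = (0.2880, 2.8360, 1.1780)
q' = (0.9227, 0.2436, -0.2978, -0.0239)
v' = (-0.5900, 1.7753, -1.0947)
ω' = (-1.1192, -1.1693, -0.7376)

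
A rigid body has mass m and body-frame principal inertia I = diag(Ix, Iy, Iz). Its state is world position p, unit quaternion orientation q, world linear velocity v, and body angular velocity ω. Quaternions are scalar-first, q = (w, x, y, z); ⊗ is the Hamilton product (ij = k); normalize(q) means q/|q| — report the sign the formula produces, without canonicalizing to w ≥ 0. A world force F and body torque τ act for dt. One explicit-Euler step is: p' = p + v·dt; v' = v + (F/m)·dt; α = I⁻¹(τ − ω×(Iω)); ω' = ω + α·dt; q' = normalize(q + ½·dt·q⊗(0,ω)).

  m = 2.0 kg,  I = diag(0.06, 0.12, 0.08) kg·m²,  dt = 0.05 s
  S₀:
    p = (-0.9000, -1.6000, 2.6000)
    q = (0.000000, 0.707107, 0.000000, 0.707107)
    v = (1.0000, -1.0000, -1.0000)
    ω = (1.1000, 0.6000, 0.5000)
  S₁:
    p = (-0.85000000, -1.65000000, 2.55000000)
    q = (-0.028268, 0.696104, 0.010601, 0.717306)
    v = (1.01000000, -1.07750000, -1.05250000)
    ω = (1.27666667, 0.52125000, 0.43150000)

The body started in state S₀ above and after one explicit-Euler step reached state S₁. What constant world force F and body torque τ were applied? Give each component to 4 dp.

v₁ − v₀ = (0.01000000, -0.07750000, -0.05250000)
m·(v₁−v₀)/dt = (0.4000, -3.1000, -2.1000)
rate change Δω = (0.17666667, -0.07875000, -0.06850000)
gyro term ω₀×Iω₀ = (-0.0120, -0.0110, 0.0396)
applied torque τ = (0.2000, -0.2000, -0.0700)

F = (0.4000, -3.1000, -2.1000)
τ = (0.2000, -0.2000, -0.0700)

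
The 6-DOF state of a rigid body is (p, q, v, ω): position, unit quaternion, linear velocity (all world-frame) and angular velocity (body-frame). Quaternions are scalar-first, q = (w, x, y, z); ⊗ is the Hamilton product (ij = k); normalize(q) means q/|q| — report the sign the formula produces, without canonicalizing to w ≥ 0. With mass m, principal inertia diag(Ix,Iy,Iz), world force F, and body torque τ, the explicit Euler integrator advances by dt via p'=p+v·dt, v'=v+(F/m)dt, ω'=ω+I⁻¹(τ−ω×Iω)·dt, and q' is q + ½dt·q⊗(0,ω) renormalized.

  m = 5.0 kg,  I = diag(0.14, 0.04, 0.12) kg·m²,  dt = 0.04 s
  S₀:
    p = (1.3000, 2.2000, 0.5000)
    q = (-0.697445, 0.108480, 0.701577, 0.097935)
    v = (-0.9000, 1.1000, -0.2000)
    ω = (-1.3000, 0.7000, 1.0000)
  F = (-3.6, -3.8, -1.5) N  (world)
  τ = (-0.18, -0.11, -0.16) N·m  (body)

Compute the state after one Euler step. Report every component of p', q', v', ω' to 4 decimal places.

ω×(Iω) gyroscopic = (0.0560, -0.0260, 0.0910)
angular accel α = (-1.6857, -2.1000, -2.0917)
ω' = ω + α·dt = (-1.3674, 0.6160, 0.9163)
q⊗(0,ω) = (-0.4480149, 1.5397010, -0.7240070, 0.2905411)
q' = normalize(q + ½dt·q⊗(0,ω)) = (-0.7060, 0.1392, 0.6867, 0.1037)
a = F/m = (-0.7200, -0.7600, -0.3000)
p + v·dt = (1.2640, 2.2440, 0.4920)
v' = v + a·dt = (-0.9288, 1.0696, -0.2120)

p' = (1.2640, 2.2440, 0.4920)
q' = (-0.7060, 0.1392, 0.6867, 0.1037)
v' = (-0.9288, 1.0696, -0.2120)
ω' = (-1.3674, 0.6160, 0.9163)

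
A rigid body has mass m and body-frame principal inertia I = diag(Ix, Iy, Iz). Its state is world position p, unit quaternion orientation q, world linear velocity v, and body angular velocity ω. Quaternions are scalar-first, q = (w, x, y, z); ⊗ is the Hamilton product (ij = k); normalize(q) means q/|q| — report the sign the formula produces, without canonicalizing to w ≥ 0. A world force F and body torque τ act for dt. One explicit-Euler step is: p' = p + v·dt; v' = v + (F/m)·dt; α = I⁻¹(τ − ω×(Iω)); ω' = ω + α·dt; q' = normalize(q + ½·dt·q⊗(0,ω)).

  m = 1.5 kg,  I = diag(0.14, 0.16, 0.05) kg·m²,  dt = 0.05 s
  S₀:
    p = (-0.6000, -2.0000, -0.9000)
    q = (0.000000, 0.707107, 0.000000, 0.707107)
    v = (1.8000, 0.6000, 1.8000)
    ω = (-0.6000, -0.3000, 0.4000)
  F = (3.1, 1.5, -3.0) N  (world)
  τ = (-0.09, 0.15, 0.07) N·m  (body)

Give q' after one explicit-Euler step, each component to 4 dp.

2q̇ = q⊗(0,ω) = (0.1414214, 0.2121321, -0.7071070, -0.2121321)
q' = normalize(q + ½dt·q⊗(0,ω)) = (0.0035, 0.7123, -0.0177, 0.7017)

q' = (0.0035, 0.7123, -0.0177, 0.7017)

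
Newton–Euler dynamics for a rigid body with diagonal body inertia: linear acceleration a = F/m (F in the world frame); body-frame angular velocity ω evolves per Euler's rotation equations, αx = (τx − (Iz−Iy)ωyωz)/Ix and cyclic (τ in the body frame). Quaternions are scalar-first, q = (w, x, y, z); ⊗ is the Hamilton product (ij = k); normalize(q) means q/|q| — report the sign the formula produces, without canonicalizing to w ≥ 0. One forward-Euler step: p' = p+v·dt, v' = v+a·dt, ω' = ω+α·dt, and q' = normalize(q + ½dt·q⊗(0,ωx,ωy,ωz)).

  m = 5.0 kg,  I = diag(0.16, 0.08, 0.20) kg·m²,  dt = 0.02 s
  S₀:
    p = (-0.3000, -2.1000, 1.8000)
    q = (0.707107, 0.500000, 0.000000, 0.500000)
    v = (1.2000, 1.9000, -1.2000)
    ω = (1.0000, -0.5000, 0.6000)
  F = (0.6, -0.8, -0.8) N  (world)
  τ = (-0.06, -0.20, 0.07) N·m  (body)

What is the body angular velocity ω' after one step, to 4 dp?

ω' = (0.9970, -0.5440, 0.6030)

(τ − ω×Iω)/I = (-0.1500, -2.2000, 0.1500)
ω' = ω + α·dt = (0.9970, -0.5440, 0.6030)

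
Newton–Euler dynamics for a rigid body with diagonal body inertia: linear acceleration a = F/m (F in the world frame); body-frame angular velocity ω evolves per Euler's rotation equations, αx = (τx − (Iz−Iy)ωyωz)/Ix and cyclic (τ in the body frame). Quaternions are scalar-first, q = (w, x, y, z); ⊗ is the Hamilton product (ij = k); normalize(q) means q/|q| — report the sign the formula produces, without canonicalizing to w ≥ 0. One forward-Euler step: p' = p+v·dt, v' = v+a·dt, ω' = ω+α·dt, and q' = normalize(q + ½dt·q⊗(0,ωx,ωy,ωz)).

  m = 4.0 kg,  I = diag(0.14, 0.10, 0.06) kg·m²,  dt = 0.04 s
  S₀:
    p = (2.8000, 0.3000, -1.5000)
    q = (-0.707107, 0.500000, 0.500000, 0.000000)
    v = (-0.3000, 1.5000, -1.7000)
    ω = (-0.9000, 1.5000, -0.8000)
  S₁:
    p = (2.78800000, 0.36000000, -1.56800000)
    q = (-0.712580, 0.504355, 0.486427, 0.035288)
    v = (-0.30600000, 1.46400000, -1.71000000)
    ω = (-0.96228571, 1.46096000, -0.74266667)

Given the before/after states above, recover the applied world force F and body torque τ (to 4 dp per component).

rate change Δω = (-0.06228571, -0.03904000, 0.05733333)
gyro term ω₀×Iω₀ = (0.0480, 0.0576, 0.0540)
I·α + gyro = (-0.1700, -0.0400, 0.1400)
velocity change Δv = (-0.00600000, -0.03600000, -0.01000000)
applied force F = (-0.6000, -3.6000, -1.0000)

F = (-0.6000, -3.6000, -1.0000)
τ = (-0.1700, -0.0400, 0.1400)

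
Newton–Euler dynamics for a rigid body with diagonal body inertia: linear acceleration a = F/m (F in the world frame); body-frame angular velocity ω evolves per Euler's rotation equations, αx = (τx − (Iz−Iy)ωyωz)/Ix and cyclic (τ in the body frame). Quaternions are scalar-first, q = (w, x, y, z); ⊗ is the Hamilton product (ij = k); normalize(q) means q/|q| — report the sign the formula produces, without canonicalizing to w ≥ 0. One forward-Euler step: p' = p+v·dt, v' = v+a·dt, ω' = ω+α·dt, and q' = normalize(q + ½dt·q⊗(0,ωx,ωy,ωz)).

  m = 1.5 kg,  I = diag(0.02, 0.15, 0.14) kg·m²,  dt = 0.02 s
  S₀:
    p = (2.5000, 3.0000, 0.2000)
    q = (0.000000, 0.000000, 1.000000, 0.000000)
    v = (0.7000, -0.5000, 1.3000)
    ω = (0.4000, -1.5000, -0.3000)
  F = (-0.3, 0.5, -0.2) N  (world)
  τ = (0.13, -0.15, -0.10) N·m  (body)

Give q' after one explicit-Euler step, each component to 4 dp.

q⊗(0,ω) = (1.5000000, -0.3000000, 0.0000000, -0.4000000)
q + ½dt·q⊗(0,ω), renormalized = (0.0150, -0.0030, 0.9999, -0.0040)

q' = (0.0150, -0.0030, 0.9999, -0.0040)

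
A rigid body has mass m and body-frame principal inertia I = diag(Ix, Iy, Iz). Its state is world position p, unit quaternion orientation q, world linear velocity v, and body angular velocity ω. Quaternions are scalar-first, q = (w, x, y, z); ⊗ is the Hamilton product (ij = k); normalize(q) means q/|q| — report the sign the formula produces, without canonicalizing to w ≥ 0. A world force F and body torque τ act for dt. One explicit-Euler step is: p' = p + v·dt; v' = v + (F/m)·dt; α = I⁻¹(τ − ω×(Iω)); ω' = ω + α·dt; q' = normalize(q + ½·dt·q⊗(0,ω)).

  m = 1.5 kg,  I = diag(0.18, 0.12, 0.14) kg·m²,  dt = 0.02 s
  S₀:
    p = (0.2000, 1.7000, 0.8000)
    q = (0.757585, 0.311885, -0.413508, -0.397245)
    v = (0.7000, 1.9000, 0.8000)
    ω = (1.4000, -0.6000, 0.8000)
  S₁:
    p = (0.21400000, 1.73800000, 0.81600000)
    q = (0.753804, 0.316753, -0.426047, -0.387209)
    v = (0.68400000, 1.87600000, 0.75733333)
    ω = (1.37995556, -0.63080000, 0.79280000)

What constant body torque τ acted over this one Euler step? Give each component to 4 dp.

rate change Δω = (-0.02004444, -0.03080000, -0.00720000)
applied torque τ = (-0.1900, -0.1400, 0.0000)

τ = (-0.1900, -0.1400, 0.0000)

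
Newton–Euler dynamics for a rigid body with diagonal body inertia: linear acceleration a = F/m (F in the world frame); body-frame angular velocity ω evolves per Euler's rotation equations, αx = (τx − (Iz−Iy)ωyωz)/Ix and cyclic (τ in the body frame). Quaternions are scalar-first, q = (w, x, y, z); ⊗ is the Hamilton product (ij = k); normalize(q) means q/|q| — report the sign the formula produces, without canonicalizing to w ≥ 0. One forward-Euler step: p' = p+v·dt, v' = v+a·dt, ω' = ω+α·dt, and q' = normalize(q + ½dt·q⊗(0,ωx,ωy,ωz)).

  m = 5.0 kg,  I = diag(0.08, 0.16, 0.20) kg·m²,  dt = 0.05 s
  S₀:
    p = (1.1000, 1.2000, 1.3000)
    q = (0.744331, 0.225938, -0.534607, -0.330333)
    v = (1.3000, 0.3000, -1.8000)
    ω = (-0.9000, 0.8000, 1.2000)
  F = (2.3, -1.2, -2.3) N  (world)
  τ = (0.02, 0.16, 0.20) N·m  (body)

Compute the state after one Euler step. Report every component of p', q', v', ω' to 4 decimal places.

p' = (1.1650, 1.2150, 1.2100)
q' = (0.7693, 0.1996, -0.5186, -0.3152)
v' = (1.3230, 0.2880, -1.8230)
ω' = (-0.9115, 0.8095, 1.2644)

p' = p + v·dt = (1.1650, 1.2150, 1.2100)
v + (F/m)dt = (1.3230, 0.2880, -1.8230)
gyro term ω×Iω = (0.0384, 0.1296, -0.0576)
(τ − ω×Iω)/I = (-0.2300, 0.1900, 1.2880)
new body rate ω' = (-0.9115, 0.8095, 1.2644)
2q̇ = q⊗(0,ω) = (1.0274294, -1.0471599, 0.6216389, 0.5928013)
updated quaternion q' = (0.7693, 0.1996, -0.5186, -0.3152)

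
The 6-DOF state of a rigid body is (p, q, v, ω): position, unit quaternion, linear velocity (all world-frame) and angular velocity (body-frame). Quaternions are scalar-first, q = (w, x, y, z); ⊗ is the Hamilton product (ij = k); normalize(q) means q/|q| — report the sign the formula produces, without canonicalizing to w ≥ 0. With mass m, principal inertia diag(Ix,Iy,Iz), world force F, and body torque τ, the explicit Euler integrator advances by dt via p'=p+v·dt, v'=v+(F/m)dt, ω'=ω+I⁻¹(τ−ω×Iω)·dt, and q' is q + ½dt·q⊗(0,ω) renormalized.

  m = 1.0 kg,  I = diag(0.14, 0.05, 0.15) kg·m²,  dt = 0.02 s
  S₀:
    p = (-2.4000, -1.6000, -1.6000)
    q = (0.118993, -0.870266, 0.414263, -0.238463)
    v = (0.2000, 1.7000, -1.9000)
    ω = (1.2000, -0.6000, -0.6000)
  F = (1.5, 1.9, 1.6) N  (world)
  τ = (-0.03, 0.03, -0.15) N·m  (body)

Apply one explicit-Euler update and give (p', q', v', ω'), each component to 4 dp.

precession coupling ω×(Iω) = (0.0360, 0.0072, 0.0648)
α = I⁻¹(τ − ω×Iω) = (-0.4714, 0.4560, -1.4320)
ω + α·dt = (1.1906, -0.5909, -0.6286)
2q̇ = q⊗(0,ω) = (1.1497992, -0.2488440, -0.8797110, -0.0463518)
updated quaternion q' = (0.1305, -0.8727, 0.4054, -0.2389)
a = F/m = (1.5000, 1.9000, 1.6000)
p + v·dt = (-2.3960, -1.5660, -1.6380)
v' = v + a·dt = (0.2300, 1.7380, -1.8680)

p' = (-2.3960, -1.5660, -1.6380)
q' = (0.1305, -0.8727, 0.4054, -0.2389)
v' = (0.2300, 1.7380, -1.8680)
ω' = (1.1906, -0.5909, -0.6286)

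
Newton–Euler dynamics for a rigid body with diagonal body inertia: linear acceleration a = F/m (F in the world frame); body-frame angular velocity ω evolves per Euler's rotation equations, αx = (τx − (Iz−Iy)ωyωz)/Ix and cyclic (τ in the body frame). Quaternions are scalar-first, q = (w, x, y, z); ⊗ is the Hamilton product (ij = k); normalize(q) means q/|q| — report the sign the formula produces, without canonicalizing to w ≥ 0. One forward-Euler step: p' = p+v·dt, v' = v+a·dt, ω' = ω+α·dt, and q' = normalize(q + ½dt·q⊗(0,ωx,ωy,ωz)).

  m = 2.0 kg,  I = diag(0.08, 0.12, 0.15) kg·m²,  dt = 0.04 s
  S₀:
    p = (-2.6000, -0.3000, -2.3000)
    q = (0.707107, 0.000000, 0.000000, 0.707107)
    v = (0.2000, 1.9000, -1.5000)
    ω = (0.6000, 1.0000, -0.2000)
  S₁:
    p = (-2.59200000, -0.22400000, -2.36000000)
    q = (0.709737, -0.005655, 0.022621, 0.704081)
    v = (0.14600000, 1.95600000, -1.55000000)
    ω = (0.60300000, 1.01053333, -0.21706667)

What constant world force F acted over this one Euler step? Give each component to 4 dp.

v₁ − v₀ = (-0.05400000, 0.05600000, -0.05000000)
applied force F = (-2.7000, 2.8000, -2.5000)

F = (-2.7000, 2.8000, -2.5000)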